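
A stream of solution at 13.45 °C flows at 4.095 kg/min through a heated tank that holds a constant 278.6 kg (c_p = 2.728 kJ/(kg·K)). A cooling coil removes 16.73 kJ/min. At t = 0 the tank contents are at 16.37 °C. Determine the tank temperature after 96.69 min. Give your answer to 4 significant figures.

13.02 °C

M c_p dT/dt = ṁ c_p (T_in − T) − Q̇.
Rearrange: dT/dt = (T_ss − T)/τ with τ = M/ṁ = 68.0342 min and T_ss = T_in − Q̇/(ṁ c_p) = 11.9524 °C.
Solution: T(t) = T_ss + (T₀ − T_ss) e^(−t/τ).
T(96.69) = 11.9524 + (4.41761)·e^(−96.69/68.0342) = 11.9524 + (4.41761)·0.241425 = 13.0189 °C.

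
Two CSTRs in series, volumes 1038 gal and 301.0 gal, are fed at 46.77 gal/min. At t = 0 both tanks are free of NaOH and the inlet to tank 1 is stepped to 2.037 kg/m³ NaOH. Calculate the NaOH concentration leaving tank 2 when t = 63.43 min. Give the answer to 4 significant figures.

Species balance on tank i: dCᵢ/dt = (Cᵢ₋₁ − Cᵢ)/τᵢ with τᵢ = Vᵢ/Q.
τ₁ = 1038/46.77 = 22.1937 min; τ₂ = 301.0/46.77 = 6.43575 min.
Tank 1: C₁ = C_in(1 − e^(−t/τ₁)). Tank 2 (τ₁ ≠ τ₂): C₂ = C_in[1 − (τ₁ e^(−t/τ₁) − τ₂ e^(−t/τ₂))/(τ₁ − τ₂)].
At t = 63.43: e^(−t/τ₁) = 0.0573825, e^(−t/τ₂) = 5.24377e-05.
C₂ = 2.037·[1 − (22.1937·0.0573825 − 6.43575·5.24377e-05)/(15.7580)] = 2.037·0.919203 = 1.87242 kg/m³.

1.872 kg/m³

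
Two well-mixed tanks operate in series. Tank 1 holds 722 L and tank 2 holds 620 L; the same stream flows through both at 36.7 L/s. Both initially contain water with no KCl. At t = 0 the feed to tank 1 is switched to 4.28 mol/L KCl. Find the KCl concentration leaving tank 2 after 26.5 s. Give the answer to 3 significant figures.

Time constants: τᵢ = Vᵢ/Q for each well-mixed tank.
τ₁ = 722/36.7 = 19.673 s; τ₂ = 620/36.7 = 16.894 s.
Tank 1: C₁ = C_in(1 − e^(−t/τ₁)). Tank 2 (τ₁ ≠ τ₂): C₂ = C_in[1 − (τ₁ e^(−t/τ₁) − τ₂ e^(−t/τ₂))/(τ₁ − τ₂)].
At t = 26.5: e^(−t/τ₁) = 0.26001, e^(−t/τ₂) = 0.20833.
C₂ = 4.28·[1 − (19.673·0.26001 − 16.894·0.20833)/(2.7793)] = 4.28·0.42584 = 1.8226 mol/L.

1.82 mol/L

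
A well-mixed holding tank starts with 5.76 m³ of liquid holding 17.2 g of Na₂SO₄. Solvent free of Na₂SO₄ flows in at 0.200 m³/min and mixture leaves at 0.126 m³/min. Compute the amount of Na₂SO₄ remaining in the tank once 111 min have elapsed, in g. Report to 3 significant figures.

3.80 g

Total volume: dV/dt = Q_in − Q_out = 0.074000 m³/min, so V(t) = 5.76 + 0.074000 t and V(111) = 13.974 m³.
No Na₂SO₄ enters, so dm/dt = −Q_out · (m/V).
Separate: dm/m = −Q_out dt/V(t) ⇒ ln(m/m₀) = −(Q_out/(Q_in−Q_out)) ln(V/V₀).
m = m₀ (V₀/V)^(Q_out/(Q_in−Q_out)) = 17.2 × (5.76/13.974)^(1.7027) = 3.8033 g.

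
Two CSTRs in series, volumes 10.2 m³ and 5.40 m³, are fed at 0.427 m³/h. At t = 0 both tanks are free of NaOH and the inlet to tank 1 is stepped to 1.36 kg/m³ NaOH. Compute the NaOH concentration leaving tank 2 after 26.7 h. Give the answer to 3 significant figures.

0.600 kg/m³

Time constants: τᵢ = Vᵢ/Q for each well-mixed tank.
τ₁ = 10.2/0.427 = 23.888 h; τ₂ = 5.40/0.427 = 12.646 h.
Solving the cascade with C₁(0)=C₂(0)=0 gives C₂(t) = C_in[1 − (τ₁ e^(−t/τ₁) − τ₂ e^(−t/τ₂))/(τ₁ − τ₂)].
At t = 26.7: e^(−t/τ₁) = 0.32702, e^(−t/τ₂) = 0.12108.
C₂ = 1.36·[1 − (23.888·0.32702 − 12.646·0.12108)/(11.241)] = 1.36·0.44130 = 0.60017 kg/m³.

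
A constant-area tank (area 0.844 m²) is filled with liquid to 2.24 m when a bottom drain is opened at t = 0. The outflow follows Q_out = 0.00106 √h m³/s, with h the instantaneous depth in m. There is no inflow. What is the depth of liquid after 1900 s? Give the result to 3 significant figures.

0.0921 m

Unsteady balance on liquid volume: A dh/dt = −0.00106 √h.
This is separable: 2 d(√h)/dt = −0.00106/A, so √h = √h₀ − (0.00106/(2A)) t.
√h = √2.24 − 0.00106·1900/(2·0.844) = 1.4967 − 1.1931 = 0.30353.
h = 0.30353² = 0.092133 m.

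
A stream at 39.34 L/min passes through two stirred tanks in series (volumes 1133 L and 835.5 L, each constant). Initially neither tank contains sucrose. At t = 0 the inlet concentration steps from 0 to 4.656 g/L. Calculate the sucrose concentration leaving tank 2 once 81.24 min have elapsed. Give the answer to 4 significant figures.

Each tank obeys Vᵢ dCᵢ/dt = Q(Cᵢ₋₁ − Cᵢ), so τᵢ = Vᵢ/Q.
τ₁ = 1133/39.34 = 28.8002 min; τ₂ = 835.5/39.34 = 21.2379 min.
Tank 1: C₁ = C_in(1 − e^(−t/τ₁)). Tank 2 (τ₁ ≠ τ₂): C₂ = C_in[1 − (τ₁ e^(−t/τ₁) − τ₂ e^(−t/τ₂))/(τ₁ − τ₂)].
At t = 81.24: e^(−t/τ₁) = 0.0595575, e^(−t/τ₂) = 0.0218134.
C₂ = 4.656·[1 − (28.8002·0.0595575 − 21.2379·0.0218134)/(7.56228)] = 4.656·0.834442 = 3.88516 g/L.

3.885 g/L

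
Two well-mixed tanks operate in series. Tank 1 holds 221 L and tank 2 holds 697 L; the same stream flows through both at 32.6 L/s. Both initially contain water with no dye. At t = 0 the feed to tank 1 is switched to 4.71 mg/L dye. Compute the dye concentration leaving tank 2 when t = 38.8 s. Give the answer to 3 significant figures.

Time constants: τᵢ = Vᵢ/Q for each well-mixed tank.
τ₁ = 221/32.6 = 6.7791 s; τ₂ = 697/32.6 = 21.380 s.
Tank 1: C₁ = C_in(1 − e^(−t/τ₁)). Tank 2 (τ₁ ≠ τ₂): C₂ = C_in[1 − (τ₁ e^(−t/τ₁) − τ₂ e^(−t/τ₂))/(τ₁ − τ₂)].
At t = 38.8: e^(−t/τ₁) = 0.0032685, e^(−t/τ₂) = 0.16288.
C₂ = 4.71·[1 − (6.7791·0.0032685 − 21.380·0.16288)/(-14.601)] = 4.71·0.76302 = 3.5938 mg/L.

3.59 mg/L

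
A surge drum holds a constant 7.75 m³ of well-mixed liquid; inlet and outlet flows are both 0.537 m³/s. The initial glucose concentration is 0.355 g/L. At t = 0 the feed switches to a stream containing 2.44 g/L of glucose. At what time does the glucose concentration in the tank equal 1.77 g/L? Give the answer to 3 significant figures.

Species balance: V dC/dt = Q(C_in − C) ⇒ τ = V/Q = 14.432 s.
C(t) = C_in + (C₀ − C_in) e^(−t/τ). Set C = 1.77 and solve for t:
e^(−t/τ) = (C − C_in)/(C₀ − C_in) = (1.77 − 2.44)/(0.355 − 2.44) = 0.32134
t = −τ ln(…) = 14.432 × 1.1352 = 16.384 s.

16.4 s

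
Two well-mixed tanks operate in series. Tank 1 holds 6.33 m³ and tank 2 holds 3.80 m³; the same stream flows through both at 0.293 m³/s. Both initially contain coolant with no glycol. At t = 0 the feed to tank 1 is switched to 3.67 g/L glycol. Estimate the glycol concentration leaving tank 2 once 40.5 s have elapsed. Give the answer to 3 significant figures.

Each tank obeys Vᵢ dCᵢ/dt = Q(Cᵢ₋₁ − Cᵢ), so τᵢ = Vᵢ/Q.
τ₁ = 6.33/0.293 = 21.604 s; τ₂ = 3.80/0.293 = 12.969 s.
Tank 1: C₁ = C_in(1 − e^(−t/τ₁)). Tank 2 (τ₁ ≠ τ₂): C₂ = C_in[1 − (τ₁ e^(−t/τ₁) − τ₂ e^(−t/τ₂))/(τ₁ − τ₂)].
At t = 40.5: e^(−t/τ₁) = 0.15341, e^(−t/τ₂) = 0.044035.
C₂ = 3.67·[1 − (21.604·0.15341 − 12.969·0.044035)/(8.6348)] = 3.67·0.68231 = 2.5041 g/L.

2.50 g/L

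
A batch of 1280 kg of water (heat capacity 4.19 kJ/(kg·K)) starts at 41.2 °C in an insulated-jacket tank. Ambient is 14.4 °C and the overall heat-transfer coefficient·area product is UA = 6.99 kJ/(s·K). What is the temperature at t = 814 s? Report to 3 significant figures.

Lumped-capacitance energy balance: M c_p dT/dt = UA(T_amb − T).
dT/dt = (T_ss − T)/τ with T_ss = T_amb = 14.400 °C, τ = M c_p/UA = 1280·4.19/6.99 = 767.27 s.
This is linear first-order; T(t) = T_ss + (T₀ − T_ss) e^(−t/τ).
T(814) = 14.400 + (26.800)·0.34614 = 23.677 °C.

23.7 °C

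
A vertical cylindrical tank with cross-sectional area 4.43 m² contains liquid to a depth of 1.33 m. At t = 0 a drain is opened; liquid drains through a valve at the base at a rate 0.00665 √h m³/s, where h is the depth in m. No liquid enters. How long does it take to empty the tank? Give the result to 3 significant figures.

A dh/dt = −Q_out = −0.00665 √h.
This is separable: 2 d(√h)/dt = −0.00665/A, so √h = √h₀ − (0.00665/(2A)) t.
Tank is empty when √h = 0: t_empty = 2A√h₀/0.00665.
t_empty = 2·4.43·√1.33/0.00665 = 8.8600·1.1533/0.00665 = 1536.5 s.

1540 s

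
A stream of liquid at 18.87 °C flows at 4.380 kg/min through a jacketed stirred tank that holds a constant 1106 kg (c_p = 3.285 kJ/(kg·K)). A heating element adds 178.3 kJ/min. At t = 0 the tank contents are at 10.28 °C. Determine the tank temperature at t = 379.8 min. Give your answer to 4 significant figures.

First-law balance (no shaft work): M c_p dT/dt = ṁ c_p (T_in − T) + 178.3.
Rearrange: dT/dt = (T_ss − T)/τ with τ = M/ṁ = 252.511 min and T_ss = T_in + Q̇/(ṁ c_p) = 31.2620 °C.
Solution: T(t) = T_ss + (T₀ − T_ss) e^(−t/τ).
T(379.8) = 31.2620 + (-20.9820)·e^(−379.8/252.511) = 31.2620 + (-20.9820)·0.222219 = 26.5994 °C.

26.60 °C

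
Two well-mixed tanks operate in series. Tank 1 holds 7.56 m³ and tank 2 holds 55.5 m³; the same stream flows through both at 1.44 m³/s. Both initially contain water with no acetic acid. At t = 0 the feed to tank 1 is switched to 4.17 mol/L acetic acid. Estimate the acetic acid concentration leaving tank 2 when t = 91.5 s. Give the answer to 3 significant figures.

Each tank obeys Vᵢ dCᵢ/dt = Q(Cᵢ₋₁ − Cᵢ), so τᵢ = Vᵢ/Q.
τ₁ = 7.56/1.44 = 5.2500 s; τ₂ = 55.5/1.44 = 38.542 s.
Tank 1: C₁ = C_in(1 − e^(−t/τ₁)). Tank 2 (τ₁ ≠ τ₂): C₂ = C_in[1 − (τ₁ e^(−t/τ₁) − τ₂ e^(−t/τ₂))/(τ₁ − τ₂)].
At t = 91.5: e^(−t/τ₁) = 2.6969e-08, e^(−t/τ₂) = 0.093103.
C₂ = 4.17·[1 − (5.2500·2.6969e-08 − 38.542·0.093103)/(-33.292)] = 4.17·0.89222 = 3.7205 mol/L.

3.72 mol/L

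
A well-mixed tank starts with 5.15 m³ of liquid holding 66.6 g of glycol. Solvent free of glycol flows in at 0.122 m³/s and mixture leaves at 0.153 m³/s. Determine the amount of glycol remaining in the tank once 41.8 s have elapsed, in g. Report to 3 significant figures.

Total volume: dV/dt = Q_in − Q_out = -0.031000 m³/s, so V(t) = 5.15 − 0.031000 t and V(41.8) = 3.8542 m³.
No glycol enters, so dm/dt = −Q_out · (m/V).
Separate: dm/m = −Q_out dt/V(t) ⇒ ln(m/m₀) = −(Q_out/(Q_in−Q_out)) ln(V/V₀).
m = m₀ (V₀/V)^(Q_out/(Q_in−Q_out)) = 66.6 × (5.15/3.8542)^(-4.9355) = 15.931 g.

15.9 g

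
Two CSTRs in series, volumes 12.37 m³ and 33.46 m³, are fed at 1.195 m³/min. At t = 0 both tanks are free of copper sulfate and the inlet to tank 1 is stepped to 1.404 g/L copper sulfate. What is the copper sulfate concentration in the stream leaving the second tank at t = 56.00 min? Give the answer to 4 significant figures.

1.106 g/L

Species balance on tank i: dCᵢ/dt = (Cᵢ₋₁ − Cᵢ)/τᵢ with τᵢ = Vᵢ/Q.
τ₁ = 12.37/1.195 = 10.3515 min; τ₂ = 33.46/1.195 = 28.0000 min.
Solving the cascade with C₁(0)=C₂(0)=0 gives C₂(t) = C_in[1 − (τ₁ e^(−t/τ₁) − τ₂ e^(−t/τ₂))/(τ₁ − τ₂)].
At t = 56.00: e^(−t/τ₁) = 0.00447225, e^(−t/τ₂) = 0.135335.
C₂ = 1.404·[1 − (10.3515·0.00447225 − 28.0000·0.135335)/(-17.6485)] = 1.404·0.787909 = 1.10622 g/L.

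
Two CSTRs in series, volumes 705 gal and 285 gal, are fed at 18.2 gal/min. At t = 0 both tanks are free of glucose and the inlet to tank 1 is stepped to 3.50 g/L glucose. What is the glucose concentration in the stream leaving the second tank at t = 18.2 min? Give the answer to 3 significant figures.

Time constants: τᵢ = Vᵢ/Q for each well-mixed tank.
τ₁ = 705/18.2 = 38.736 min; τ₂ = 285/18.2 = 15.659 min.
Tank 1: C₁ = C_in(1 − e^(−t/τ₁)). Tank 2 (τ₁ ≠ τ₂): C₂ = C_in[1 − (τ₁ e^(−t/τ₁) − τ₂ e^(−t/τ₂))/(τ₁ − τ₂)].
At t = 18.2: e^(−t/τ₁) = 0.62510, e^(−t/τ₂) = 0.31278.
C₂ = 3.50·[1 − (38.736·0.62510 − 15.659·0.31278)/(23.077)] = 3.50·0.16297 = 0.57040 g/L.

0.570 g/L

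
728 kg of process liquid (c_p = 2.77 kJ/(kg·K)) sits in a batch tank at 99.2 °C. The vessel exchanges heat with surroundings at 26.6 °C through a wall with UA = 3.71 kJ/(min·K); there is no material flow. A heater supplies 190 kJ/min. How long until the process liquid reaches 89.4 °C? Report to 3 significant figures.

First-law balance (no shaft work): M c_p dT/dt = −UA(T − T_amb) + Q̇.
τ = M c_p/UA = 543.55 min; T_ss = T_amb + Q̇/UA = 26.6 + 190/3.71 = 77.813 °C.
T(t) = T_ss + (T₀ − T_ss)e^(−t/τ); set T = 89.4:
t = −τ ln[(T − T_ss)/(T₀ − T_ss)] = −543.55 · ln(0.54178) = 333.14 min.

333 min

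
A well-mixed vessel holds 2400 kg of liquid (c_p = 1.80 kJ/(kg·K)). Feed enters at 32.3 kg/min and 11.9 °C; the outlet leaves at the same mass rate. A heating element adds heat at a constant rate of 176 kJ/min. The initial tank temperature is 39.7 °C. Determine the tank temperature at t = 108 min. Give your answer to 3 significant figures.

20.7 °C

M c_p dT/dt = ṁ c_p (T_in − T) + Q̇.
τ = M/ṁ = 74.303 min; T_ss = T_in + Q̇/(ṁ c_p) = 11.9 + 176/(32.3·1.80) = 14.927 °C.
Integrating: T(t) = T_ss + (T₀ − T_ss) e^(−t/τ).
T(108) = 14.927 + (24.773)·e^(−108/74.303) = 14.927 + (24.773)·0.23375 = 20.718 °C.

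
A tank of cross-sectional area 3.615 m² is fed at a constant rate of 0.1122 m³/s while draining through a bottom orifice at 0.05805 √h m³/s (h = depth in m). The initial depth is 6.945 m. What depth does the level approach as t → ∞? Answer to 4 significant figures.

3.736 m

Accumulation of liquid (constant cross-section A): A dh/dt = Q_in − 0.05805 √h. At steady state dh/dt = 0:
Q_in = 0.05805 √h_ss ⇒ √h_ss = 0.1122/0.05805 = 1.93282.
h_ss = 1.93282² = 3.73578 m. (Since h₀ = 6.945 m > h_ss, the level will fall toward this value.)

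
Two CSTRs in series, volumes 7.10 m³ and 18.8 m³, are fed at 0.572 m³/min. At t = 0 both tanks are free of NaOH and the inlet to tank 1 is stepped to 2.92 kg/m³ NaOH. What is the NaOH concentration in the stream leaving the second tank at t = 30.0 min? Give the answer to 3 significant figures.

1.19 kg/m³

Each tank obeys Vᵢ dCᵢ/dt = Q(Cᵢ₋₁ − Cᵢ), so τᵢ = Vᵢ/Q.
τ₁ = 7.10/0.572 = 12.413 min; τ₂ = 18.8/0.572 = 32.867 min.
Solving the cascade with C₁(0)=C₂(0)=0 gives C₂(t) = C_in[1 − (τ₁ e^(−t/τ₁) − τ₂ e^(−t/τ₂))/(τ₁ − τ₂)].
At t = 30.0: e^(−t/τ₁) = 0.089198, e^(−t/τ₂) = 0.40141.
C₂ = 2.92·[1 − (12.413·0.089198 − 32.867·0.40141)/(-20.455)] = 2.92·0.40912 = 1.1946 kg/m³.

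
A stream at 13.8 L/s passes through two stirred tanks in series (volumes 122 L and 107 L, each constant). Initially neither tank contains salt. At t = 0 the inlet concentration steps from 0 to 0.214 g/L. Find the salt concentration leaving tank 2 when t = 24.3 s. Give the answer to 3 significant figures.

0.169 g/L

Each tank obeys Vᵢ dCᵢ/dt = Q(Cᵢ₋₁ − Cᵢ), so τᵢ = Vᵢ/Q.
τ₁ = 122/13.8 = 8.8406 s; τ₂ = 107/13.8 = 7.7536 s.
Solving the cascade with C₁(0)=C₂(0)=0 gives C₂(t) = C_in[1 − (τ₁ e^(−t/τ₁) − τ₂ e^(−t/τ₂))/(τ₁ − τ₂)].
At t = 24.3: e^(−t/τ₁) = 0.064012, e^(−t/τ₂) = 0.043542.
C₂ = 0.214·[1 − (8.8406·0.064012 − 7.7536·0.043542)/(1.0870)] = 0.214·0.78997 = 0.16905 g/L.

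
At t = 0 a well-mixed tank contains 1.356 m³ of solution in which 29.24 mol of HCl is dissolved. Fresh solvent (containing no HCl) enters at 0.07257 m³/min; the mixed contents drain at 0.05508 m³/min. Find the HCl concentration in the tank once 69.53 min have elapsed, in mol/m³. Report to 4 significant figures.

Total volume: dV/dt = Q_in − Q_out = 0.0174900 m³/min, so V(t) = 1.356 + 0.0174900 t and V(69.53) = 2.57208 m³.
No HCl enters, so dm/dt = −Q_out · (m/V).
Separate: dm/m = −Q_out dt/V(t) ⇒ ln(m/m₀) = −(Q_out/(Q_in−Q_out)) ln(V/V₀).
m = m₀ (V₀/V)^(Q_out/(Q_in−Q_out)) = 29.24 × (1.356/2.57208)^(3.14923) = 3.89416 mol.
C = m/V = 3.89416/2.57208 = 1.51401 mol/m³.

1.514 mol/m³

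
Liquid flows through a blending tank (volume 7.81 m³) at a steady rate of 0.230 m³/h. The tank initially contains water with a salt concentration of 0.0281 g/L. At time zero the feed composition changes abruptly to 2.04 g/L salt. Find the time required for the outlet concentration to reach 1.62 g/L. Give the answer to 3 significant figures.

53.2 h

Unsteady species balance (constant V, well mixed): V dC/dt = Q(C_in − C), so τ = V/Q = 33.957 h.
C(t) = C_in + (C₀ − C_in) e^(−t/τ). Set C = 1.62 and solve for t:
e^(−t/τ) = (C − C_in)/(C₀ − C_in) = (1.62 − 2.04)/(0.0281 − 2.04) = 0.20876
t = −τ ln(…) = 33.957 × 1.5666 = 53.196 h.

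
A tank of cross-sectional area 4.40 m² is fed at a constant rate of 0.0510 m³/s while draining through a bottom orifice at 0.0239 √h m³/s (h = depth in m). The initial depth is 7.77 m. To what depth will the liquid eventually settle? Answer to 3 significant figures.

4.55 m

A dh/dt = Q_in − 0.0239 √h. Steady state requires inflow = outflow:
Q_in = 0.0239 √h_ss ⇒ √h_ss = 0.0510/0.0239 = 2.1339.
h_ss = 2.1339² = 4.5535 m. (Since h₀ = 7.77 m > h_ss, the level will fall toward this value.)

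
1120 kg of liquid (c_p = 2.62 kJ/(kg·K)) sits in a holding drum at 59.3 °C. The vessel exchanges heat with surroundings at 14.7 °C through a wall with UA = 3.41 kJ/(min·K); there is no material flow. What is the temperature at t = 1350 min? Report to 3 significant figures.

24.0 °C

Unsteady energy balance on the tank contents: M c_p dT/dt = −UA(T − T_amb).
dT/dt = (T_ss − T)/τ with T_ss = T_amb = 14.700 °C, τ = M c_p/UA = 1120·2.62/3.41 = 860.53 min.
Integrating: T(t) = T_ss + (T₀ − T_ss) e^(−t/τ).
T(1350) = 14.700 + (44.600)·0.20829 = 23.990 °C.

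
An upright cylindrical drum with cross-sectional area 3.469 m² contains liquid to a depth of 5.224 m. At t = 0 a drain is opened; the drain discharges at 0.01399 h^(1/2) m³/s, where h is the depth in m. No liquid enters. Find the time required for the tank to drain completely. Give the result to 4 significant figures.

1133 s

A dh/dt = −Q_out = −0.01399 √h.
∫ h^(−1/2) dh = −(0.01399/A) ∫ dt, giving 2√h = 2√h₀ − (0.01399/A) t.
Tank is empty when √h = 0: t_empty = 2A√h₀/0.01399.
t_empty = 2·3.469·√5.224/0.01399 = 6.93800·2.28561/0.01399 = 1133.49 s.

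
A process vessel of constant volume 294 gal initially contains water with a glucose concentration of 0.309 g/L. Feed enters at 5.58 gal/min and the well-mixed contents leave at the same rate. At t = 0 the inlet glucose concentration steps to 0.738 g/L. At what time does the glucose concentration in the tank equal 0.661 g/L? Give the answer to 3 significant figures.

Mass balance on the solute (V constant): V dC/dt = Q(C_in − C), so τ = V/Q = 52.688 min.
C(t) = C_in + (C₀ − C_in) e^(−t/τ). Set C = 0.661 and solve for t:
e^(−t/τ) = (C − C_in)/(C₀ − C_in) = (0.661 − 0.738)/(0.309 − 0.738) = 0.17949
t = −τ ln(…) = 52.688 × 1.7177 = 90.500 min.

90.5 min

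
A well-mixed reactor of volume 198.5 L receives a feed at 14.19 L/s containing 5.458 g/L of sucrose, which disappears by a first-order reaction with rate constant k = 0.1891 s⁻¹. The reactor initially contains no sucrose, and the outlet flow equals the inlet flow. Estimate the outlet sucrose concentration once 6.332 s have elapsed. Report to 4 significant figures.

1.210 g/L

Species balance: V dC/dt = Q C_in − Q C − k V C.
dC/dt = (Q/V) C_in − (Q/V + k) C; effective rate a = Q/V + k = 0.0714861 + 0.1891 = 0.260586 s⁻¹.
C_ss = Q C_in/(Q + kV) = 1.49728 g/L; C(t) = C_ss + (C₀ − C_ss) e^(−a t).
C(6.332) = 1.49728 + (-1.49728)·e^(−0.260586·6.332) = 1.49728 + (-1.49728)·0.192044 = 1.20974 g/L.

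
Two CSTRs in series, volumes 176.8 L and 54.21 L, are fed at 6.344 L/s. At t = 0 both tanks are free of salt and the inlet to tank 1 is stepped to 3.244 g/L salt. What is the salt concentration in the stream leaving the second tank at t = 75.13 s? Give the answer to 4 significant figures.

Species balance on tank i: dCᵢ/dt = (Cᵢ₋₁ − Cᵢ)/τᵢ with τᵢ = Vᵢ/Q.
τ₁ = 176.8/6.344 = 27.8689 s; τ₂ = 54.21/6.344 = 8.54508 s.
Solving the cascade with C₁(0)=C₂(0)=0 gives C₂(t) = C_in[1 − (τ₁ e^(−t/τ₁) − τ₂ e^(−t/τ₂))/(τ₁ − τ₂)].
At t = 75.13: e^(−t/τ₁) = 0.0674856, e^(−t/τ₂) = 0.000151915.
C₂ = 3.244·[1 − (27.8689·0.0674856 − 8.54508·0.000151915)/(19.3238)] = 3.244·0.902739 = 2.92849 g/L.

2.928 g/L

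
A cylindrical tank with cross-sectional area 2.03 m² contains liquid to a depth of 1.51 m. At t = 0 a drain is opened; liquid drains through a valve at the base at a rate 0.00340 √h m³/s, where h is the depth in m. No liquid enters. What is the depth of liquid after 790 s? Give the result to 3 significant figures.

With no inflow, A dh/dt = −0.00340 √h.
Separate and integrate: 2(√h − √h₀) = −(0.00340/A) t.
√h = √1.51 − 0.00340·790/(2·2.03) = 1.2288 − 0.66158 = 0.56724.
h = 0.56724² = 0.32177 m.

0.322 m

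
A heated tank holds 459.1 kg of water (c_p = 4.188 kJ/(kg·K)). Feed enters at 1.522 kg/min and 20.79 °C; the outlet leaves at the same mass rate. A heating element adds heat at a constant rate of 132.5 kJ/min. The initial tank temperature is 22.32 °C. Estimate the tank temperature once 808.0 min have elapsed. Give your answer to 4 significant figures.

40.26 °C

M c_p dT/dt = ṁ c_p (T_in − T) + Q̇.
τ = M/ṁ = 301.643 min; T_ss = T_in + Q̇/(ṁ c_p) = 20.79 + 132.5/(1.522·4.188) = 41.5771 °C.
Integrating: T(t) = T_ss + (T₀ − T_ss) e^(−t/τ).
T(808.0) = 41.5771 + (-19.2571)·e^(−808.0/301.643) = 41.5771 + (-19.2571)·0.0686546 = 40.2550 °C.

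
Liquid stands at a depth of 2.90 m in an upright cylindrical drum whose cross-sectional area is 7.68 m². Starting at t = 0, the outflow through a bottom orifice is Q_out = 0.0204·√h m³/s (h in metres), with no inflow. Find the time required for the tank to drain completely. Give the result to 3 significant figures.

With no inflow, A dh/dt = −0.0204 √h.
Separate and integrate: 2(√h − √h₀) = −(0.0204/A) t.
Set h = 0: 2√h₀ = (0.0204/A) t_empty ⇒ t_empty = 2A√h₀/0.0204.
t_empty = 2·7.68·√2.90/0.0204 = 15.360·1.7029/0.0204 = 1282.2 s.

1280 s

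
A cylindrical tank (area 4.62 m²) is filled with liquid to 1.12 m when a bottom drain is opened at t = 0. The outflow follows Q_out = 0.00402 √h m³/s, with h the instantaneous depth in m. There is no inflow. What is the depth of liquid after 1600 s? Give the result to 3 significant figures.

0.131 m

Unsteady balance on liquid volume: A dh/dt = −0.00402 √h.
∫ h^(−1/2) dh = −(0.00402/A) ∫ dt, giving 2√h = 2√h₀ − (0.00402/A) t.
√h = √1.12 − 0.00402·1600/(2·4.62) = 1.0583 − 0.69610 = 0.36220.
h = 0.36220² = 0.13119 m.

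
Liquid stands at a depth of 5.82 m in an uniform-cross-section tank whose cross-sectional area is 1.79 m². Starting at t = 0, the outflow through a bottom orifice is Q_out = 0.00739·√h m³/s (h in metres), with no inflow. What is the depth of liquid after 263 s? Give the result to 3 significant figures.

With no inflow, A dh/dt = −0.00739 √h.
∫ h^(−1/2) dh = −(0.00739/A) ∫ dt, giving 2√h = 2√h₀ − (0.00739/A) t.
√h = √5.82 − 0.00739·263/(2·1.79) = 2.4125 − 0.54290 = 1.8696.
h = 1.8696² = 3.4953 m.

3.50 m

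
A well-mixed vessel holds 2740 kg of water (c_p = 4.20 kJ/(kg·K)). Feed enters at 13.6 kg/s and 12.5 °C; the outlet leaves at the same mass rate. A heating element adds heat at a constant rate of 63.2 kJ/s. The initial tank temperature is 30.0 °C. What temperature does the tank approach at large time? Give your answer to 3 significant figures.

Heat balance on the well-mixed liquid: M c_p dT/dt = ṁ c_p (T_in − T) + 63.2.
At steady state dT/dt = 0 ⇒ T_ss = T_in + Q̇/(ṁ c_p) = 12.5 + 63.2/(13.6·4.20) = 13.606 °C.

13.6 °C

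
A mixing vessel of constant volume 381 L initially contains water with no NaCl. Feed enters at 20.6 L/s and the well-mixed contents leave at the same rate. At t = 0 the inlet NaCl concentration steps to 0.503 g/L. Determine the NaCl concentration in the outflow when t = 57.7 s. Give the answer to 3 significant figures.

0.481 g/L

Mass balance on the solute (V constant): V dC/dt = Q(C_in − C).
So dC/dt = (C_in − C)/τ with τ = V/Q = 381/20.6 = 18.495 s.
This is linear first-order; C(t) = C_in + (C₀ − C_in) e^(−t/τ).
C(57.7) = 0.503 + (0 − 0.503)·e^(−57.7/18.495) = 0.503 + (-0.50300)·0.044169 = 0.48078 g/L.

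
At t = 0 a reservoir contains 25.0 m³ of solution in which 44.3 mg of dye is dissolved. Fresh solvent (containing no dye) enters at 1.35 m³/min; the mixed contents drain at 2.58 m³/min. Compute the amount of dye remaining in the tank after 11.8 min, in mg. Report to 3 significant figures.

7.16 mg

Let m(t) be the amount of dye. Volume: V(t) = V₀ + (Q_in − Q_out) t = 25.0 − 1.2300 t; V(11.8) = 10.486 m³.
Solute balance: dm/dt = 0 − Q_out C = −Q_out m/V(t).
Separate: dm/m = −Q_out dt/V(t) ⇒ ln(m/m₀) = −(Q_out/(Q_in−Q_out)) ln(V/V₀).
m = m₀ (V₀/V)^(Q_out/(Q_in−Q_out)) = 44.3 × (25.0/10.486)^(-2.0976) = 7.1603 mg.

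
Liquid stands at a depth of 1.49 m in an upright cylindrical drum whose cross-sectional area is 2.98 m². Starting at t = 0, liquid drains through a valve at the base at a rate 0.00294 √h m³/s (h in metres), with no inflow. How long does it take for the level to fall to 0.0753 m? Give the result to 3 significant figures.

Mass balance (ρ constant): A dh/dt = −0.00294 √h.
Separate and integrate: 2(√h − √h₀) = −(0.00294/A) t.
t = 2A(√h₀ − √h)/0.00294 = 2·2.98·(√1.49 − √0.0753)/0.00294
  = 5.9600 × (1.2207 − 0.27441) / 0.00294 = 1918.2 s.

1920 s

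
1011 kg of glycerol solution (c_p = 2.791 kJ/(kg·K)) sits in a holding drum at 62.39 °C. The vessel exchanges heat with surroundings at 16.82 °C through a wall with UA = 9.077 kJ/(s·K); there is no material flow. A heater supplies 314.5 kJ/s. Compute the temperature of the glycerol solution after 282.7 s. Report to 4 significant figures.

55.87 °C

M c_p dT/dt = −UA(T − T_amb) + Q̇.
dT/dt = (T_ss − T)/τ with T_ss = T_amb + Q̇/UA = 16.82 + 314.5/9.077 = 51.4680 °C, τ = M c_p/UA = 1011·2.791/9.077 = 310.863 s.
T approaches T_ss exponentially: T(t) = T_ss + (T₀ − T_ss) e^(−t/τ).
T(282.7) = 51.4680 + (10.9220)·0.402764 = 55.8670 °C.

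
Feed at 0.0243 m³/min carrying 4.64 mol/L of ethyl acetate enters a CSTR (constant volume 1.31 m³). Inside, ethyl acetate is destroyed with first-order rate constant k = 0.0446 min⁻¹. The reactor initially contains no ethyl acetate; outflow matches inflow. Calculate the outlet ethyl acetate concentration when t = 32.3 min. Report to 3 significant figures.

Accumulation = in − out − consumed: V dC/dt = Q C_in − Q C − k V C.
This is linear with rate a = Q/V + k = 0.063150 min⁻¹.
C_ss = Q C_in/(Q + kV) = 1.3630 mol/L; C(t) = C_ss + (C₀ − C_ss) e^(−a t).
C(32.3) = 1.3630 + (-1.3630)·e^(−0.063150·32.3) = 1.3630 + (-1.3630)·0.13006 = 1.1857 mol/L.

1.19 mol/L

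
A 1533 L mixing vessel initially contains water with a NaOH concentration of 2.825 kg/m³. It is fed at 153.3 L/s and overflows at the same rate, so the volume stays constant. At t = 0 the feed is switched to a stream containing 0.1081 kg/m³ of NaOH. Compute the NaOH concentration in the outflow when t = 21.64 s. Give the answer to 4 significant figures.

0.4202 kg/m³

Species balance on the tank: V dC/dt = Q(C_in − C).
So dC/dt = (C_in − C)/τ with τ = V/Q = 1533/153.3 = 10.0000 s.
This is linear first-order; C(t) = C_in + (C₀ − C_in) e^(−t/τ).
C(21.64) = 0.1081 + (2.825 − 0.1081)·e^(−21.64/10.0000) = 0.1081 + (2.71690)·0.114865 = 0.420176 kg/m³.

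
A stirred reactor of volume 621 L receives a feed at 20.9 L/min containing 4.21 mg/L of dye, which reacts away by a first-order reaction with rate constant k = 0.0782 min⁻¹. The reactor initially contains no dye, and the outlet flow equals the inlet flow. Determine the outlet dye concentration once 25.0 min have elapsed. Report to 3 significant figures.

1.19 mg/L

Accumulation = in − out − consumed: V dC/dt = Q C_in − Q C − k V C.
This is linear with rate a = Q/V + k = 0.11186 min⁻¹.
C_ss = Q C_in/(Q + kV) = 1.2667 mg/L; C(t) = C_ss + (C₀ − C_ss) e^(−a t).
C(25.0) = 1.2667 + (-1.2667)·e^(−0.11186·25.0) = 1.2667 + (-1.2667)·0.061030 = 1.1894 mg/L.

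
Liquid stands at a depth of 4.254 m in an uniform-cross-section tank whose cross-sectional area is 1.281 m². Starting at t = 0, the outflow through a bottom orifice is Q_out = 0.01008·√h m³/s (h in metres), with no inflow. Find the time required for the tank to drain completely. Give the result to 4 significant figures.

With no inflow, A dh/dt = −0.01008 √h.
This is separable: 2 d(√h)/dt = −0.01008/A, so √h = √h₀ − (0.01008/(2A)) t.
Set h = 0: 2√h₀ = (0.01008/A) t_empty ⇒ t_empty = 2A√h₀/0.01008.
t_empty = 2·1.281·√4.254/0.01008 = 2.56200·2.06252/0.01008 = 524.225 s.

524.2 s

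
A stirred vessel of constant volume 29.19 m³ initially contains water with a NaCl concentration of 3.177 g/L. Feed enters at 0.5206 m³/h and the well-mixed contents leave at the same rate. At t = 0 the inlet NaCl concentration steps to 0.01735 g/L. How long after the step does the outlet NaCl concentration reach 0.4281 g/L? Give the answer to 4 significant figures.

Species balance: V dC/dt = Q(C_in − C) ⇒ τ = V/Q = 56.0699 h.
C(t) = C_in + (C₀ − C_in) e^(−t/τ). Set C = 0.4281 and solve for t:
e^(−t/τ) = (C − C_in)/(C₀ − C_in) = (0.4281 − 0.01735)/(3.177 − 0.01735) = 0.129999
t = −τ ln(…) = 56.0699 × 2.04023 = 114.396 h.

114.4 h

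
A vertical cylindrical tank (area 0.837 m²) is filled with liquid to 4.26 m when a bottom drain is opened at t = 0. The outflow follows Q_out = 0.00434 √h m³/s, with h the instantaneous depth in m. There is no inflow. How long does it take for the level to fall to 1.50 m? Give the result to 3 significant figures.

324 s

A dh/dt = −Q_out = −0.00434 √h.
∫ h^(−1/2) dh = −(0.00434/A) ∫ dt, giving 2√h = 2√h₀ − (0.00434/A) t.
t = 2A(√h₀ − √h)/0.00434 = 2·0.837·(√4.26 − √1.50)/0.00434
  = 1.6740 × (2.0640 − 1.2247) / 0.00434 = 323.70 s.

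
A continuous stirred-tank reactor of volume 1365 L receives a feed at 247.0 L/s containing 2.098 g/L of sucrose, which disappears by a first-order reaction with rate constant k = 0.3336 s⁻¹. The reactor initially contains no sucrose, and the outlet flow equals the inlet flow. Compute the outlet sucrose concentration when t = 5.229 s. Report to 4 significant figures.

Accumulation = in − out − consumed: V dC/dt = Q C_in − Q C − k V C.
This is linear with rate a = Q/V + k = 0.514552 s⁻¹.
C_ss = Q C_in/(Q + kV) = 0.737803 g/L; C(t) = C_ss + (C₀ − C_ss) e^(−a t).
C(5.229) = 0.737803 + (-0.737803)·e^(−0.514552·5.229) = 0.737803 + (-0.737803)·0.0678406 = 0.687750 g/L.

0.6877 g/L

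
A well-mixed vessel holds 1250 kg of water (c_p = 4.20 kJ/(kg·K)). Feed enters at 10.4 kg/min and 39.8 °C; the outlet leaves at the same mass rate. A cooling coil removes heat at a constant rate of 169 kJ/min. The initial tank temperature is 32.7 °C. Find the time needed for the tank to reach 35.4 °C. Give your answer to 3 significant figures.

M c_p dT/dt = ṁ c_p (T_in − T) − Q̇.
τ = M/ṁ = 120.19 min; T_ss = T_in − Q̇/(ṁ c_p) = 35.931 °C.
T(t) = T_ss + (T₀ − T_ss) e^(−t/τ). Set T = 35.4:
e^(−t/τ) = (35.4 − 35.931)/(32.7 − 35.931) = 0.16433
t = −120.19 · ln(0.16433) = 217.05 min.

217 min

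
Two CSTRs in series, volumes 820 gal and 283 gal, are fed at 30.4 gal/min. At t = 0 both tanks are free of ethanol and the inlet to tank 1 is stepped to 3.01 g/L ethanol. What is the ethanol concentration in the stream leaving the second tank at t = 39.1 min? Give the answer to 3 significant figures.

Species balance on tank i: dCᵢ/dt = (Cᵢ₋₁ − Cᵢ)/τᵢ with τᵢ = Vᵢ/Q.
τ₁ = 820/30.4 = 26.974 min; τ₂ = 283/30.4 = 9.3092 min.
Tank 1: C₁ = C_in(1 − e^(−t/τ₁)). Tank 2 (τ₁ ≠ τ₂): C₂ = C_in[1 − (τ₁ e^(−t/τ₁) − τ₂ e^(−t/τ₂))/(τ₁ − τ₂)].
At t = 39.1: e^(−t/τ₁) = 0.23467, e^(−t/τ₂) = 0.014993.
C₂ = 3.01·[1 − (26.974·0.23467 − 9.3092·0.014993)/(17.664)] = 3.01·0.64956 = 1.9552 g/L.

1.96 g/L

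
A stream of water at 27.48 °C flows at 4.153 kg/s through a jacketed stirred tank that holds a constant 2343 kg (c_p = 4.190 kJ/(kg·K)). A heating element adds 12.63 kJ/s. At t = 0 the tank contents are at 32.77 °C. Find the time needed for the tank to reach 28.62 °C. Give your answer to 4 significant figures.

1354 s

M c_p dT/dt = ṁ c_p (T_in − T) + Q̇.
τ = M/ṁ = 564.170 s; T_ss = T_in + Q̇/(ṁ c_p) = 28.2058 °C.
T(t) = T_ss + (T₀ − T_ss) e^(−t/τ). Set T = 28.62:
e^(−t/τ) = (28.62 − 28.2058)/(32.77 − 28.2058) = 0.0907463
t = −564.170 · ln(0.0907463) = 1353.83 s.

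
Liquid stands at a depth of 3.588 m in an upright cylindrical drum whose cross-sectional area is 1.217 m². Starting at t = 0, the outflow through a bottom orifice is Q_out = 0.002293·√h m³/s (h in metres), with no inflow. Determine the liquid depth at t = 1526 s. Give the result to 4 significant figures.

0.2085 m

A dh/dt = −Q_out = −0.002293 √h.
∫ h^(−1/2) dh = −(0.002293/A) ∫ dt, giving 2√h = 2√h₀ − (0.002293/A) t.
√h = √3.588 − 0.002293·1526/(2·1.217) = 1.89420 − 1.43760 = 0.456602.
h = 0.456602² = 0.208485 m.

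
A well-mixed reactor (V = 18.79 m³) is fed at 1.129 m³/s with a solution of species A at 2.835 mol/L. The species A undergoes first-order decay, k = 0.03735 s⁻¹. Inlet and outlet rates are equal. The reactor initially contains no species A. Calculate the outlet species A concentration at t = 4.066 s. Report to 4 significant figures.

0.5719 mol/L

Species balance: V dC/dt = Q C_in − Q C − k V C.
This is linear with rate a = Q/V + k = 0.0974352 s⁻¹.
C_ss = Q C_in/(Q + kV) = 1.74825 mol/L; C(t) = C_ss + (C₀ − C_ss) e^(−a t).
C(4.066) = 1.74825 + (-1.74825)·e^(−0.0974352·4.066) = 1.74825 + (-1.74825)·0.672891 = 0.571869 mol/L.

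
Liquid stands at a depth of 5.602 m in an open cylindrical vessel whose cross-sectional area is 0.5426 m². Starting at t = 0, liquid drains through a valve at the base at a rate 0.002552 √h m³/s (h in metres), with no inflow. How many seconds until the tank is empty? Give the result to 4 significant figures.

A dh/dt = −Q_out = −0.002552 √h.
∫ h^(−1/2) dh = −(0.002552/A) ∫ dt, giving 2√h = 2√h₀ − (0.002552/A) t.
Tank is empty when √h = 0: t_empty = 2A√h₀/0.002552.
t_empty = 2·0.5426·√5.602/0.002552 = 1.08520·2.36685/0.002552 = 1006.47 s.

1006 s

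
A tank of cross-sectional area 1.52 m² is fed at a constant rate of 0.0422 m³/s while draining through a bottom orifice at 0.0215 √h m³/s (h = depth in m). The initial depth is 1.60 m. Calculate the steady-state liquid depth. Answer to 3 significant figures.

3.85 m

Mass balance (ρ constant): A dh/dt = Q_in − 0.0215 √h. At steady state dh/dt = 0:
Q_in = 0.0215 √h_ss ⇒ √h_ss = 0.0422/0.0215 = 1.9628.
h_ss = 1.9628² = 3.8525 m. (Since h₀ = 1.60 m < h_ss, the level will rise toward this value.)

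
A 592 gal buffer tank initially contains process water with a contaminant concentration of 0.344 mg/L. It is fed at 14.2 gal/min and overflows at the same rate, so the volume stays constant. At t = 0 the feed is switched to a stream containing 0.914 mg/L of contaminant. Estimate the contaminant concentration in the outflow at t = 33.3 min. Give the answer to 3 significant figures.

Transient balance on the dissolved component: V dC/dt = Q(C_in − C).
So dC/dt = (C_in − C)/τ with τ = V/Q = 592/14.2 = 41.690 min.
C approaches C_in exponentially: C(t) = C_in + (C₀ − C_in) e^(−t/τ).
C(33.3) = 0.914 + (0.344 − 0.914)·e^(−33.3/41.690) = 0.914 + (-0.57000)·0.44989 = 0.65756 mg/L.

0.658 mg/L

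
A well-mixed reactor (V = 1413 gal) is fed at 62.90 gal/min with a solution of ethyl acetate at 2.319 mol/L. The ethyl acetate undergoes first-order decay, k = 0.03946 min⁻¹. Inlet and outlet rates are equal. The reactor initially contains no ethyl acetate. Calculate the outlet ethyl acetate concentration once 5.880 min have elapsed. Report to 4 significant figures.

Accumulation = in − out − consumed: V dC/dt = Q C_in − Q C − k V C.
dC/dt = (Q/V) C_in − (Q/V + k) C; effective rate a = Q/V + k = 0.0445152 + 0.03946 = 0.0839752 min⁻¹.
C_ss = Q C_in/(Q + kV) = 1.22930 mol/L; C(t) = C_ss + (C₀ − C_ss) e^(−a t).
C(5.880) = 1.22930 + (-1.22930)·e^(−0.0839752·5.880) = 1.22930 + (-1.22930)·0.610319 = 0.479036 mol/L.

0.4790 mol/L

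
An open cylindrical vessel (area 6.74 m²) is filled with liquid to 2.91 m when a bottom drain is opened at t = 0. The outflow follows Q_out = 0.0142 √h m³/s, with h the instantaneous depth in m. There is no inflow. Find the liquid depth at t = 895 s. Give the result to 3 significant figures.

A dh/dt = −Q_out = −0.0142 √h.
Separate and integrate: 2(√h − √h₀) = −(0.0142/A) t.
√h = √2.91 − 0.0142·895/(2·6.74) = 1.7059 − 0.94280 = 0.76307.
h = 0.76307² = 0.58227 m.

0.582 m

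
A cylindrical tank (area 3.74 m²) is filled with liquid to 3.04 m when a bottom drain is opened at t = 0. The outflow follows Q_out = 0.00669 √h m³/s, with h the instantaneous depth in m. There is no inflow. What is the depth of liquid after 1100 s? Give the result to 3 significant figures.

A dh/dt = −Q_out = −0.00669 √h.
Separate and integrate: 2(√h − √h₀) = −(0.00669/A) t.
√h = √3.04 − 0.00669·1100/(2·3.74) = 1.7436 − 0.98382 = 0.75974.
h = 0.75974² = 0.57720 m.

0.577 m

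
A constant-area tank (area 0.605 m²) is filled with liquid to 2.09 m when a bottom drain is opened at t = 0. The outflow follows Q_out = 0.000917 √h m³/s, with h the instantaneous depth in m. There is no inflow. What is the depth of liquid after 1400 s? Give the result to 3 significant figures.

A dh/dt = −Q_out = −0.000917 √h.
Separate and integrate: 2(√h − √h₀) = −(0.000917/A) t.
√h = √2.09 − 0.000917·1400/(2·0.605) = 1.4457 − 1.0610 = 0.38469.
h = 0.38469² = 0.14799 m.

0.148 m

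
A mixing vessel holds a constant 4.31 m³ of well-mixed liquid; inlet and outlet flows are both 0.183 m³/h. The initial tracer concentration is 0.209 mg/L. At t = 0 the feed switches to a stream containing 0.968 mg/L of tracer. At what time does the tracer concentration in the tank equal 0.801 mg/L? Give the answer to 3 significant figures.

Unsteady species balance (constant V, well mixed): V dC/dt = Q(C_in − C), so τ = V/Q = 23.552 h.
C(t) = C_in + (C₀ − C_in) e^(−t/τ). Set C = 0.801 and solve for t:
e^(−t/τ) = (C − C_in)/(C₀ − C_in) = (0.801 − 0.968)/(0.209 − 0.968) = 0.22003
t = −τ ln(…) = 23.552 × 1.5140 = 35.658 h.

35.7 h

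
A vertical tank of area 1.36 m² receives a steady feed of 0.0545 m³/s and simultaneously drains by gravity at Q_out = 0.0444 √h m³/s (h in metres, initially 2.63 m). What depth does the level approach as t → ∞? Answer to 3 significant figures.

A dh/dt = Q_in − 0.0444 √h. Steady state requires inflow = outflow:
Q_in = 0.0444 √h_ss ⇒ √h_ss = 0.0545/0.0444 = 1.2275.
h_ss = 1.2275² = 1.5067 m. (Since h₀ = 2.63 m > h_ss, the level will fall toward this value.)

1.51 m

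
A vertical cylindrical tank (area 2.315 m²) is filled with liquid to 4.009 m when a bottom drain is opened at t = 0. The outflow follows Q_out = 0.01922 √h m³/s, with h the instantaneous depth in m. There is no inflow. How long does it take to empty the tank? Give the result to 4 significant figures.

482.3 s

Mass balance (ρ constant): A dh/dt = −0.01922 √h.
Separate and integrate: 2(√h − √h₀) = −(0.01922/A) t.
Tank is empty when √h = 0: t_empty = 2A√h₀/0.01922.
t_empty = 2·2.315·√4.009/0.01922 = 4.63000·2.00225/0.01922 = 482.332 s.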